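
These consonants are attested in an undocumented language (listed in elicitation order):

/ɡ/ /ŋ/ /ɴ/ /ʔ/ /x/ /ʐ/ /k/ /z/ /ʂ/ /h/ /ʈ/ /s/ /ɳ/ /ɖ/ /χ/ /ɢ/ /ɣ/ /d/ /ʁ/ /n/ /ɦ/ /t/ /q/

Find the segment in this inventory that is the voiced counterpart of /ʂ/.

/ʂ/ is a voiceless retroflex fricative.
The voiced counterpart is a voiced retroflex fricative — in this inventory, /ʐ/.

/ʐ/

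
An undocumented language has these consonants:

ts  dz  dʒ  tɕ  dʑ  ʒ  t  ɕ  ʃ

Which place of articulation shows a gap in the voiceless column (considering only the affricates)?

postalveolar

alveolar: voiceless /ts/, voiced /dz/.
postalveolar: voiceless —, voiced /dʒ/.
alveolo-palatal: voiceless /tɕ/, voiced /dʑ/.
Every place of articulation has a voiceless member except postalveolar, where /tʃ/ would be expected.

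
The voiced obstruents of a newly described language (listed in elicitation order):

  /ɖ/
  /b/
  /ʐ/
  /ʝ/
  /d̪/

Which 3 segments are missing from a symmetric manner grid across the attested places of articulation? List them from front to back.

/β/, /ð/, /ɟ/

bilabial: stop /b/, fricative —.
dental: stop /d̪/, fricative —.
retroflex: stop /ɖ/, fricative /ʐ/.
palatal: stop —, fricative /ʝ/.
Gaps, from front to back: bilabial lacks fricative (/β/); dental lacks fricative (/ð/); palatal lacks stop (/ɟ/).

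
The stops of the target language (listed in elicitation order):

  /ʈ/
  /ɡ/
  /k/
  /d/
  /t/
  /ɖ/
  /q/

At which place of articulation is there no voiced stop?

alveolar: voiceless /t/, voiced /d/.
retroflex: voiceless /ʈ/, voiced /ɖ/.
velar: voiceless /k/, voiced /ɡ/.
uvular: voiceless /q/, voiced —.
Every place of articulation has a voiced member except uvular, where /ɢ/ would be expected.

uvular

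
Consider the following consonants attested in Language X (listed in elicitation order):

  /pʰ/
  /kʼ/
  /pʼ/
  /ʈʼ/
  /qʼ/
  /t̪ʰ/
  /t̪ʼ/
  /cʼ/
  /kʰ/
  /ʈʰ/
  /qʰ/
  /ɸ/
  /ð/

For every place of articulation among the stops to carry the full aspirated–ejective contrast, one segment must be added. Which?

Aspirated: /pʰ/ (bilabial), /t̪ʰ/ (dental), /ʈʰ/ (retroflex), /kʰ/ (velar), /qʰ/ (uvular).
Ejective: /pʼ/ (bilabial), /t̪ʼ/ (dental), /ʈʼ/ (retroflex), /cʼ/ (palatal), /kʼ/ (velar), /qʼ/ (uvular).
The palatal row has no aspirated member, so the gap is the aspirated palatal stop /cʰ/.

/cʰ/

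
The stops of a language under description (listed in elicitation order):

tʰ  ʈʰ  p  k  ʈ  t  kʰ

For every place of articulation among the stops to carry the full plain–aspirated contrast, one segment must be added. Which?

Plain: /p/ (bilabial), /t/ (alveolar), /ʈ/ (retroflex), /k/ (velar).
Aspirated: /tʰ/ (alveolar), /ʈʰ/ (retroflex), /kʰ/ (velar).
The bilabial row has no aspirated member, so the gap is the aspirated bilabial stop /pʰ/.

/pʰ/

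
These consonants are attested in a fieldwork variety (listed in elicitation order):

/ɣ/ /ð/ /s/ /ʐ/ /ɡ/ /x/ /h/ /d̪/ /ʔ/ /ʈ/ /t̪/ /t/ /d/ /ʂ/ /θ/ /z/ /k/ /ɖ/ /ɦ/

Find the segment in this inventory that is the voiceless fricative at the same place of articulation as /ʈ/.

/ʂ/

/ʈ/ is a voiceless retroflex stop.
The voiceless fricative at the same place is a voiceless retroflex fricative — in this inventory, /ʂ/.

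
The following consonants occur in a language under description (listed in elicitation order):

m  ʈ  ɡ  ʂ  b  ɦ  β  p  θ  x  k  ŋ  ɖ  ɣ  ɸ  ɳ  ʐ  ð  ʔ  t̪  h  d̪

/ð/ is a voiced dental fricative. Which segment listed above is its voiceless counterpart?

The voiceless counterpart is a voiceless dental fricative — in this inventory, /θ/.

/θ/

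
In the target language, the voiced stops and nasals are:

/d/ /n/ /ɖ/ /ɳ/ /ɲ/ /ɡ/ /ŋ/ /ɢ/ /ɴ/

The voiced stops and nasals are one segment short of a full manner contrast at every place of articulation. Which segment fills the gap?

/ɟ/

place of articulation  oral stop  nasal   
alveolar          d         n       
retroflex         ɖ         ɳ       
palatal           —         ɲ       
velar             ɡ         ŋ       
uvular            ɢ         ɴ       
The palatal row has no oral stop member, so the gap is the palatal oral stop /ɟ/.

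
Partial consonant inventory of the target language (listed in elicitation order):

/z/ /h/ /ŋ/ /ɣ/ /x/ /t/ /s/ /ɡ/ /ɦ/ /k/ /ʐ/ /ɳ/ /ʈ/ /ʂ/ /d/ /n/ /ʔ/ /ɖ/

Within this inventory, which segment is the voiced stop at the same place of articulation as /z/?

/d/

/z/ is a voiced alveolar fricative.
The voiced stop at the same place is a voiced alveolar stop — in this inventory, /d/.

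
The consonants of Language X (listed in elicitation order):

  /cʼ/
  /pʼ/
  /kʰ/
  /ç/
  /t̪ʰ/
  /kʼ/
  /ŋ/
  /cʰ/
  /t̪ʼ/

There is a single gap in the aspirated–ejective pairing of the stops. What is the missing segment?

/pʰ/

bilabial: aspirated —, ejective /pʼ/.
dental: aspirated /t̪ʰ/, ejective /t̪ʼ/.
palatal: aspirated /cʰ/, ejective /cʼ/.
velar: aspirated /kʰ/, ejective /kʼ/.
The bilabial row has no aspirated member, so the gap is the aspirated bilabial stop /pʰ/.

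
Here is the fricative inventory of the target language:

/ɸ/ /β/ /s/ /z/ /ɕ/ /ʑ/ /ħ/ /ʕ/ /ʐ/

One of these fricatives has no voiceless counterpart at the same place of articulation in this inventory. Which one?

Bilabial: /ɸ/ ~ /β/
Alveolar: /s/ ~ /z/
Alveolo-palatal: /ɕ/ ~ /ʑ/
Pharyngeal: /ħ/ ~ /ʕ/
Retroflex: only /ʐ/ (voiced); no voiceless partner.
So /ʐ/ is the unpaired segment.

/ʐ/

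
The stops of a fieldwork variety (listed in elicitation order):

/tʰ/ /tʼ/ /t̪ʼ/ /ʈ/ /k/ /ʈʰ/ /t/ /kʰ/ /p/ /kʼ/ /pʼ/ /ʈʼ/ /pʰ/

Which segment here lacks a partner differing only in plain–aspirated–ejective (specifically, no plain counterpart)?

/t̪ʼ/

Bilabial: /p/ ~ /pʰ/ ~ /pʼ/
Alveolar: /t/ ~ /tʰ/ ~ /tʼ/
Retroflex: /ʈ/ ~ /ʈʰ/ ~ /ʈʼ/
Velar: /k/ ~ /kʰ/ ~ /kʼ/
Dental: only /t̪ʼ/ (ejective); no plain partner.
So /t̪ʼ/ is the unpaired segment.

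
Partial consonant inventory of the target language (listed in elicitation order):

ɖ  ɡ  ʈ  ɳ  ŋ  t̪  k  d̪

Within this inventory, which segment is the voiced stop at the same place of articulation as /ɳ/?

/ɳ/ is a retroflex nasal.
The voiced stop at the same place is a voiced retroflex stop — in this inventory, /ɖ/.

/ɖ/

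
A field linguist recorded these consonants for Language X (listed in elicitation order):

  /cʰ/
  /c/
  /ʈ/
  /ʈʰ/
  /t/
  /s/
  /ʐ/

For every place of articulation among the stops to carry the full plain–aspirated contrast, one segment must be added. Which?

/tʰ/

alveolar: plain /t/, aspirated —.
retroflex: plain /ʈ/, aspirated /ʈʰ/.
palatal: plain /c/, aspirated /cʰ/.
The alveolar row has no aspirated member, so the gap is the aspirated alveolar stop /tʰ/.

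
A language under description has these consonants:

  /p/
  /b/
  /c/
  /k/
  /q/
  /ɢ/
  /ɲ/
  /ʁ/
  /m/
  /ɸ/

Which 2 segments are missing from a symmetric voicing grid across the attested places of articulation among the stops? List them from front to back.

/ɟ/, /ɡ/

bilabial: voiceless /p/, voiced /b/.
palatal: voiceless /c/, voiced —.
velar: voiceless /k/, voiced —.
uvular: voiceless /q/, voiced /ɢ/.
Gaps, from front to back: palatal lacks voiced (/ɟ/); velar lacks voiced (/ɡ/).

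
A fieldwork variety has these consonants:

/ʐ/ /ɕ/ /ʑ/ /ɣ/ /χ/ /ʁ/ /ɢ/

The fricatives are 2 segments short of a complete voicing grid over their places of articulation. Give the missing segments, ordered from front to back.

place of articulation  voiceless  voiced  
retroflex         —         ʐ       
alveolo-palatal   ɕ         ʑ       
velar             —         ɣ       
uvular            χ         ʁ       
Gaps, from front to back: retroflex lacks voiceless (/ʂ/); velar lacks voiceless (/x/).

/ʂ/, /x/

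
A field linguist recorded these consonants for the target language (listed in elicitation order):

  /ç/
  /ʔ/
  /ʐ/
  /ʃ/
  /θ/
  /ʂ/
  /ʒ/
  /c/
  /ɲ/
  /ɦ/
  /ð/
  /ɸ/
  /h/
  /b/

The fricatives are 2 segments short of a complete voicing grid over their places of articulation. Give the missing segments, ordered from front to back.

bilabial: voiceless /ɸ/, voiced —.
dental: voiceless /θ/, voiced /ð/.
postalveolar: voiceless /ʃ/, voiced /ʒ/.
retroflex: voiceless /ʂ/, voiced /ʐ/.
palatal: voiceless /ç/, voiced —.
glottal: voiceless /h/, voiced /ɦ/.
Gaps, from front to back: bilabial lacks voiced (/β/); palatal lacks voiced (/ʝ/).

/β/, /ʝ/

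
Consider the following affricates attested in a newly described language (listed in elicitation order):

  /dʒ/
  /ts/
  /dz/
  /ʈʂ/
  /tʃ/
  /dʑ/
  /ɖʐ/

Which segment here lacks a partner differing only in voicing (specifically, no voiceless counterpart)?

/dʑ/

Alveolar: /ts/ ~ /dz/
Postalveolar: /tʃ/ ~ /dʒ/
Retroflex: /ʈʂ/ ~ /ɖʐ/
Alveolo-palatal: only /dʑ/ (voiced); no voiceless partner.
So /dʑ/ is the unpaired segment.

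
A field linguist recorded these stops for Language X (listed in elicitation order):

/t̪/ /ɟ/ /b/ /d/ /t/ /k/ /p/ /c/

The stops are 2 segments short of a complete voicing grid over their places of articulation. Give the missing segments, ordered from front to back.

/d̪/, /ɡ/

place of articulation  voiceless  voiced  
bilabial          p         b       
dental            t̪        —       
alveolar          t         d       
palatal           c         ɟ       
velar             k         —       
Gaps, from front to back: dental lacks voiced (/d̪/); velar lacks voiced (/ɡ/).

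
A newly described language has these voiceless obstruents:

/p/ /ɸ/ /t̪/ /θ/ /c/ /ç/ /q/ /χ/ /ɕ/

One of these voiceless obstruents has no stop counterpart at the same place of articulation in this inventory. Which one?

Bilabial: /p/ ~ /ɸ/
Dental: /t̪/ ~ /θ/
Palatal: /c/ ~ /ç/
Uvular: /q/ ~ /χ/
Alveolo-palatal: only /ɕ/ (fricative); no stop partner.
So /ɕ/ is the unpaired segment.

/ɕ/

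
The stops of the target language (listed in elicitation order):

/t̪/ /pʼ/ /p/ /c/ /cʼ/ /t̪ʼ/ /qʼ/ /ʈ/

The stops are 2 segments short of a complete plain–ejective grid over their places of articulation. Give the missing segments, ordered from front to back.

place of articulation  plain     ejective
bilabial          p         pʼ      
dental            t̪        t̪ʼ     
retroflex         ʈ         —       
palatal           c         cʼ      
uvular            —         qʼ      
Gaps, from front to back: retroflex lacks ejective (/ʈʼ/); uvular lacks plain (/q/).

/ʈʼ/, /q/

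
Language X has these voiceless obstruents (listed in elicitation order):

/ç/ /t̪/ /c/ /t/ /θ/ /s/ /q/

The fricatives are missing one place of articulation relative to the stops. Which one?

uvular

Stop: /t̪/ (dental), /t/ (alveolar), /c/ (palatal), /q/ (uvular).
Fricative: /θ/ (dental), /s/ (alveolar), /ç/ (palatal).
Every place of articulation has a fricative member except uvular, where /χ/ would be expected.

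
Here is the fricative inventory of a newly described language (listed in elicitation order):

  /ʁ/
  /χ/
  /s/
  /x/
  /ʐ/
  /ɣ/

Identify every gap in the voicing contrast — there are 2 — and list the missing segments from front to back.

/z/, /ʂ/

alveolar: voiceless /s/, voiced —.
retroflex: voiceless —, voiced /ʐ/.
velar: voiceless /x/, voiced /ɣ/.
uvular: voiceless /χ/, voiced /ʁ/.
Gaps, from front to back: alveolar lacks voiced (/z/); retroflex lacks voiceless (/ʂ/).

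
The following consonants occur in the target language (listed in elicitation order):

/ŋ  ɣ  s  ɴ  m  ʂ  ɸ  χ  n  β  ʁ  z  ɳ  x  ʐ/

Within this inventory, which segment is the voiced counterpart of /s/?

/s/ is a voiceless alveolar fricative.
The voiced counterpart is a voiced alveolar fricative — in this inventory, /z/.

/z/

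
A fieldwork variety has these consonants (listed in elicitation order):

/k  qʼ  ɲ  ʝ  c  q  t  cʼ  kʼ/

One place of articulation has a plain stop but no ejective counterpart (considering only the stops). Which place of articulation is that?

place of articulation  plain     ejective
alveolar          t         —       
palatal           c         cʼ      
velar             k         kʼ      
uvular            q         qʼ      
Every place of articulation has an ejective member except alveolar, where /tʼ/ would be expected.

alveolar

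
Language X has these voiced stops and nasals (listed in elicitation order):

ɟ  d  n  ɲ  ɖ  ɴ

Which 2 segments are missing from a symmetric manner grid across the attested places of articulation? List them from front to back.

/ɳ/, /ɢ/

place of articulation  oral stop  nasal   
alveolar          d         n       
retroflex         ɖ         —       
palatal           ɟ         ɲ       
uvular            —         ɴ       
Gaps, from front to back: retroflex lacks nasal (/ɳ/); uvular lacks oral stop (/ɢ/).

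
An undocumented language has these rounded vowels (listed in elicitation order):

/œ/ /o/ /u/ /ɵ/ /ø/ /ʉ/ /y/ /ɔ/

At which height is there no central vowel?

low-mid

high: front /y/, central /ʉ/, back /u/.
high-mid: front /ø/, central /ɵ/, back /o/.
low-mid: front /œ/, central —, back /ɔ/.
Every height has a central member except low-mid, where /ɞ/ would be expected.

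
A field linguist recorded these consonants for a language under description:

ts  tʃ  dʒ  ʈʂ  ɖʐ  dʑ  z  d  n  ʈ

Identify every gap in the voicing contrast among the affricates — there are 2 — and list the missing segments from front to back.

Voiceless: /ts/ (alveolar), /tʃ/ (postalveolar), /ʈʂ/ (retroflex).
Voiced: /dʒ/ (postalveolar), /ɖʐ/ (retroflex), /dʑ/ (alveolo-palatal).
Gaps, from front to back: alveolar lacks voiced (/dz/); alveolo-palatal lacks voiceless (/tɕ/).

/dz/, /tɕ/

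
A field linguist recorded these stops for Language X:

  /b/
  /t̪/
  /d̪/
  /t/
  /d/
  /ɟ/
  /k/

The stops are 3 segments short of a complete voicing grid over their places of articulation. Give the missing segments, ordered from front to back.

place of articulation  voiceless  voiced  
bilabial          —         b       
dental            t̪        d̪      
alveolar          t         d       
palatal           —         ɟ       
velar             k         —       
Gaps, from front to back: bilabial lacks voiceless (/p/); palatal lacks voiceless (/c/); velar lacks voiced (/ɡ/).

/p/, /c/, /ɡ/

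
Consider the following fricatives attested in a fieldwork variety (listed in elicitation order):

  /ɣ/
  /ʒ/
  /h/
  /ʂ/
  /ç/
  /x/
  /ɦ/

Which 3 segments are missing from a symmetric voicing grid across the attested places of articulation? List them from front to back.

/ʃ/, /ʐ/, /ʝ/

postalveolar: voiceless —, voiced /ʒ/.
retroflex: voiceless /ʂ/, voiced —.
palatal: voiceless /ç/, voiced —.
velar: voiceless /x/, voiced /ɣ/.
glottal: voiceless /h/, voiced /ɦ/.
Gaps, from front to back: postalveolar lacks voiceless (/ʃ/); retroflex lacks voiced (/ʐ/); palatal lacks voiced (/ʝ/).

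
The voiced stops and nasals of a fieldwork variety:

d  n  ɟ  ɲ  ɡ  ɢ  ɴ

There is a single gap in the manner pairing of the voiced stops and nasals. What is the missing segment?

/ŋ/

place of articulation  oral stop  nasal   
alveolar          d         n       
palatal           ɟ         ɲ       
velar             ɡ         —       
uvular            ɢ         ɴ       
The velar row has no nasal member, so the gap is the velar nasal /ŋ/.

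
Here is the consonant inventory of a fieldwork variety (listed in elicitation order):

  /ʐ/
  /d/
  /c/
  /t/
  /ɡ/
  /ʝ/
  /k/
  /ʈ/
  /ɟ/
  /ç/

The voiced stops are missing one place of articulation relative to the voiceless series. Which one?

retroflex

place of articulation  voiceless  voiced  
alveolar          t         d       
retroflex         ʈ         —       
palatal           c         ɟ       
velar             k         ɡ       
Every place of articulation has a voiced member except retroflex, where /ɖ/ would be expected.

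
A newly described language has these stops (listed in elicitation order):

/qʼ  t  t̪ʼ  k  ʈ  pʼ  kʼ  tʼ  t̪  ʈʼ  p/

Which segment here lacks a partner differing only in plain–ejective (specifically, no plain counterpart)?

Bilabial: /p/ ~ /pʼ/
Dental: /t̪/ ~ /t̪ʼ/
Alveolar: /t/ ~ /tʼ/
Retroflex: /ʈ/ ~ /ʈʼ/
Velar: /k/ ~ /kʼ/
Uvular: only /qʼ/ (ejective); no plain partner.
So /qʼ/ is the unpaired segment.

/qʼ/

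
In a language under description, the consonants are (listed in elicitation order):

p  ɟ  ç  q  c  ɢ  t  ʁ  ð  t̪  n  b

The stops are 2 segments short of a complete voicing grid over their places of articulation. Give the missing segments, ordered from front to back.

bilabial: voiceless /p/, voiced /b/.
dental: voiceless /t̪/, voiced —.
alveolar: voiceless /t/, voiced —.
palatal: voiceless /c/, voiced /ɟ/.
uvular: voiceless /q/, voiced /ɢ/.
Gaps, from front to back: dental lacks voiced (/d̪/); alveolar lacks voiced (/d/).

/d̪/, /d/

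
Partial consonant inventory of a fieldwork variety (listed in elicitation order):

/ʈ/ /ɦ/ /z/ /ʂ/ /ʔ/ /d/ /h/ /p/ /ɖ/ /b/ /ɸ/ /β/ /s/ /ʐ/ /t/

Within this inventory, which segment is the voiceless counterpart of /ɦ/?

/h/

/ɦ/ is a voiced glottal fricative.
The voiceless counterpart is a voiceless glottal fricative — in this inventory, /h/.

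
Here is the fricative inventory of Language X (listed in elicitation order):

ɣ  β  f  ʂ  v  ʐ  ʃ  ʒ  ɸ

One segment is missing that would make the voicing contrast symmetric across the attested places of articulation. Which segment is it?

/x/

Voiceless: /ɸ/ (bilabial), /f/ (labiodental), /ʃ/ (postalveolar), /ʂ/ (retroflex).
Voiced: /β/ (bilabial), /v/ (labiodental), /ʒ/ (postalveolar), /ʐ/ (retroflex), /ɣ/ (velar).
The velar row has no voiceless member, so the gap is the voiceless velar fricative /x/.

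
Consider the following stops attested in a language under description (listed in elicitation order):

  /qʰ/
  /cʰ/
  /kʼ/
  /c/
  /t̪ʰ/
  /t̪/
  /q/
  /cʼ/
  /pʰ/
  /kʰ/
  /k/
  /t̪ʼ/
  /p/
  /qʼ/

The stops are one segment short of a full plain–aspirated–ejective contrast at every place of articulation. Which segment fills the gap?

place of articulation  plain     aspirated  ejective
bilabial          p         pʰ        —       
dental            t̪        t̪ʰ       t̪ʼ     
palatal           c         cʰ        cʼ      
velar             k         kʰ        kʼ      
uvular            q         qʰ        qʼ      
The bilabial row has no ejective member, so the gap is the ejective bilabial stop /pʼ/.

/pʼ/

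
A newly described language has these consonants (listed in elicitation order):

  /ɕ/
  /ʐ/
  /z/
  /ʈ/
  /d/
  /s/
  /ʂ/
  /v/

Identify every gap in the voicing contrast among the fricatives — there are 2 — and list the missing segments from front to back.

/f/, /ʑ/

place of articulation  voiceless  voiced  
labiodental       —         v       
alveolar          s         z       
retroflex         ʂ         ʐ       
alveolo-palatal   ɕ         —       
Gaps, from front to back: labiodental lacks voiceless (/f/); alveolo-palatal lacks voiced (/ʑ/).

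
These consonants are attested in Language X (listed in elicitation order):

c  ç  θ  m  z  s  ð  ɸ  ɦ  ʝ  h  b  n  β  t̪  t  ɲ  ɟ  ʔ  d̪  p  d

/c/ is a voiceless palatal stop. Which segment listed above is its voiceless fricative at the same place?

/ç/

The voiceless fricative at the same place is a voiceless palatal fricative — in this inventory, /ç/.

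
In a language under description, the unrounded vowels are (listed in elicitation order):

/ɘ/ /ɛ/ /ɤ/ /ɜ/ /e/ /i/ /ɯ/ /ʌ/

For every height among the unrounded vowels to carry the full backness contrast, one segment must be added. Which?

/ɨ/

Front: /i/ (high), /e/ (high-mid), /ɛ/ (low-mid).
Central: /ɘ/ (high-mid), /ɜ/ (low-mid).
Back: /ɯ/ (high), /ɤ/ (high-mid), /ʌ/ (low-mid).
The high row has no central member, so the gap is the high central unrounded vowel /ɨ/.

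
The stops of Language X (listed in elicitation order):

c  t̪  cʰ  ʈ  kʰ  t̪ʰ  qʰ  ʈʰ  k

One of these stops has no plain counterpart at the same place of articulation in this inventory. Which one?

/qʰ/

Dental: /t̪/ ~ /t̪ʰ/
Retroflex: /ʈ/ ~ /ʈʰ/
Palatal: /c/ ~ /cʰ/
Velar: /k/ ~ /kʰ/
Uvular: only /qʰ/ (aspirated); no plain partner.
So /qʰ/ is the unpaired segment.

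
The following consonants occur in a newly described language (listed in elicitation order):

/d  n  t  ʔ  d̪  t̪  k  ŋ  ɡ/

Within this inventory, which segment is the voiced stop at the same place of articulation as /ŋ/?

/ŋ/ is a velar nasal.
The voiced stop at the same place is a voiced velar stop — in this inventory, /ɡ/.

/ɡ/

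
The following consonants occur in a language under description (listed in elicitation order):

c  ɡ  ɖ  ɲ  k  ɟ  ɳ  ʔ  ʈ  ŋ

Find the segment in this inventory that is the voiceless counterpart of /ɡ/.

/k/

/ɡ/ is a voiced velar stop.
The voiceless counterpart is a voiceless velar stop — in this inventory, /k/.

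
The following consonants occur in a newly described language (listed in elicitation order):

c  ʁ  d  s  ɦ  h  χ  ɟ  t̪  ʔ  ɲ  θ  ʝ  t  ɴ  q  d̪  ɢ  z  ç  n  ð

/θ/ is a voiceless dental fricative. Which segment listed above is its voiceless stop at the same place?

/t̪/

The voiceless stop at the same place is a voiceless dental stop — in this inventory, /t̪/.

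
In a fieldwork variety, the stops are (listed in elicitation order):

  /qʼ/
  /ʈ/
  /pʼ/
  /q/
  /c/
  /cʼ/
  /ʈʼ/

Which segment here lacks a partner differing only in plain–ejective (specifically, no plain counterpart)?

Retroflex: /ʈ/ ~ /ʈʼ/
Palatal: /c/ ~ /cʼ/
Uvular: /q/ ~ /qʼ/
Bilabial: only /pʼ/ (ejective); no plain partner.
So /pʼ/ is the unpaired segment.

/pʼ/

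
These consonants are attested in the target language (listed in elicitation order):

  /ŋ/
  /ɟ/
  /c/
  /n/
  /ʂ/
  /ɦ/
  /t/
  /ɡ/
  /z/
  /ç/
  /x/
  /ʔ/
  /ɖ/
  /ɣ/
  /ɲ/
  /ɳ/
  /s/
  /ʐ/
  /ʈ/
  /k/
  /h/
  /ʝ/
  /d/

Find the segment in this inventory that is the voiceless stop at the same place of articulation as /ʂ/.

/ʂ/ is a voiceless retroflex fricative.
The voiceless stop at the same place is a voiceless retroflex stop — in this inventory, /ʈ/.

/ʈ/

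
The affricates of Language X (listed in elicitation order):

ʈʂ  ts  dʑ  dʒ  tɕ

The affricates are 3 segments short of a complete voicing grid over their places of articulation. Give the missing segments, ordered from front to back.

alveolar: voiceless /ts/, voiced —.
postalveolar: voiceless —, voiced /dʒ/.
retroflex: voiceless /ʈʂ/, voiced —.
alveolo-palatal: voiceless /tɕ/, voiced /dʑ/.
Gaps, from front to back: alveolar lacks voiced (/dz/); postalveolar lacks voiceless (/tʃ/); retroflex lacks voiced (/ɖʐ/).

/dz/, /tʃ/, /ɖʐ/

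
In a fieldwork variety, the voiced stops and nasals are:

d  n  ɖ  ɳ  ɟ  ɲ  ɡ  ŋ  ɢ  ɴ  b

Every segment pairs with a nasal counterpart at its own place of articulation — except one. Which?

Alveolar: /d/ ~ /n/
Retroflex: /ɖ/ ~ /ɳ/
Palatal: /ɟ/ ~ /ɲ/
Velar: /ɡ/ ~ /ŋ/
Uvular: /ɢ/ ~ /ɴ/
Bilabial: only /b/ (oral stop); no nasal partner.
So /b/ is the unpaired segment.

/b/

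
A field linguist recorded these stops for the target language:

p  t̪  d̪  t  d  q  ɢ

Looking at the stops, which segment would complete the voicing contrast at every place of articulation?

/b/

bilabial: voiceless /p/, voiced —.
dental: voiceless /t̪/, voiced /d̪/.
alveolar: voiceless /t/, voiced /d/.
uvular: voiceless /q/, voiced /ɢ/.
The bilabial row has no voiced member, so the gap is the voiced bilabial stop /b/.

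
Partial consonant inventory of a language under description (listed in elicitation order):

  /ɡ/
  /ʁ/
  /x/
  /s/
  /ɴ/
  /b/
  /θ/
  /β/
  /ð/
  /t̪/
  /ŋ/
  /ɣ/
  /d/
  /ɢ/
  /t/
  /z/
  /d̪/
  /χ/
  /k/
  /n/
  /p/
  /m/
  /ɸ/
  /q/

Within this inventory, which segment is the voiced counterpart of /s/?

/s/ is a voiceless alveolar fricative.
The voiced counterpart is a voiced alveolar fricative — in this inventory, /z/.

/z/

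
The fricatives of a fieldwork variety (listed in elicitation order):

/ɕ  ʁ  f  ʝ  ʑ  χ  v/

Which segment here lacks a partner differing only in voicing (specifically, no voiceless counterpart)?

/ʝ/

Labiodental: /f/ ~ /v/
Alveolo-palatal: /ɕ/ ~ /ʑ/
Uvular: /χ/ ~ /ʁ/
Palatal: only /ʝ/ (voiced); no voiceless partner.
So /ʝ/ is the unpaired segment.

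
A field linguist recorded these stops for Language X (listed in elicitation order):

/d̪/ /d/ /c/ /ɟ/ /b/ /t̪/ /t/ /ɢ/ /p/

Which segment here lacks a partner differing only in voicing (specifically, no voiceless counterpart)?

Bilabial: /p/ ~ /b/
Dental: /t̪/ ~ /d̪/
Alveolar: /t/ ~ /d/
Palatal: /c/ ~ /ɟ/
Uvular: only /ɢ/ (voiced); no voiceless partner.
So /ɢ/ is the unpaired segment.

/ɢ/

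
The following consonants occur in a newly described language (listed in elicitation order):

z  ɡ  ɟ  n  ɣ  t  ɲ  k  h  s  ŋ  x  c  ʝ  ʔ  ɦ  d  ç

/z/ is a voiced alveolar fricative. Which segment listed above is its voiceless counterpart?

The voiceless counterpart is a voiceless alveolar fricative — in this inventory, /s/.

/s/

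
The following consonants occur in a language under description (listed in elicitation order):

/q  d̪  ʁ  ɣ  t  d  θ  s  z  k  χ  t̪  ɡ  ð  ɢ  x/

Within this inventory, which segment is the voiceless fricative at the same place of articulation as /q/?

/q/ is a voiceless uvular stop.
The voiceless fricative at the same place is a voiceless uvular fricative — in this inventory, /χ/.

/χ/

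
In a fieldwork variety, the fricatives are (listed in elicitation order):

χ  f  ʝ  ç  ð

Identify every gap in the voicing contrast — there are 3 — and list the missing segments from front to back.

/v/, /θ/, /ʁ/

Voiceless: /f/ (labiodental), /ç/ (palatal), /χ/ (uvular).
Voiced: /ð/ (dental), /ʝ/ (palatal).
Gaps, from front to back: labiodental lacks voiced (/v/); dental lacks voiceless (/θ/); uvular lacks voiced (/ʁ/).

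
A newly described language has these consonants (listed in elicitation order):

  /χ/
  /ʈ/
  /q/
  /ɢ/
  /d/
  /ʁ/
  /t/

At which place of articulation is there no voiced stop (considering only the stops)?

retroflex

Voiceless: /t/ (alveolar), /ʈ/ (retroflex), /q/ (uvular).
Voiced: /d/ (alveolar), /ɢ/ (uvular).
Every place of articulation has a voiced member except retroflex, where /ɖ/ would be expected.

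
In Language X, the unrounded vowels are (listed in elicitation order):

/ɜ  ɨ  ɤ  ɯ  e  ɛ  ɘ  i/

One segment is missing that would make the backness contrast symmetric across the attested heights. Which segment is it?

/ʌ/

height            front     central   back    
high              i         ɨ         ɯ       
high-mid          e         ɘ         ɤ       
low-mid           ɛ         ɜ         —       
The low-mid row has no back member, so the gap is the low-mid back unrounded vowel /ʌ/.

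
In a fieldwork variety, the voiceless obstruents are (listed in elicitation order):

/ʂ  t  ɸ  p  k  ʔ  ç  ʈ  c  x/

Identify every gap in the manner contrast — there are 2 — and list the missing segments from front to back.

/s/, /h/

place of articulation  stop      fricative
bilabial          p         ɸ       
alveolar          t         —       
retroflex         ʈ         ʂ       
palatal           c         ç       
velar             k         x       
glottal           ʔ         —       
Gaps, from front to back: alveolar lacks fricative (/s/); glottal lacks fricative (/h/).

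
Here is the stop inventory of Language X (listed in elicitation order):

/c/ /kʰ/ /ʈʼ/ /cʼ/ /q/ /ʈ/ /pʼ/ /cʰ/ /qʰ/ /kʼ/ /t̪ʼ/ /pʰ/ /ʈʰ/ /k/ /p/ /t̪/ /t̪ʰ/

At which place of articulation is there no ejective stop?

Plain: /p/ (bilabial), /t̪/ (dental), /ʈ/ (retroflex), /c/ (palatal), /k/ (velar), /q/ (uvular).
Aspirated: /pʰ/ (bilabial), /t̪ʰ/ (dental), /ʈʰ/ (retroflex), /cʰ/ (palatal), /kʰ/ (velar), /qʰ/ (uvular).
Ejective: /pʼ/ (bilabial), /t̪ʼ/ (dental), /ʈʼ/ (retroflex), /cʼ/ (palatal), /kʼ/ (velar).
Every place of articulation has an ejective member except uvular, where /qʼ/ would be expected.

uvular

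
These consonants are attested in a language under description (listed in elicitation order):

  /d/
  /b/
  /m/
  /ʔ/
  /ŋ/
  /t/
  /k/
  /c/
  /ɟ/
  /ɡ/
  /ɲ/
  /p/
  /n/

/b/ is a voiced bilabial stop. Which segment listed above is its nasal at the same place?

/m/

The nasal at the same place is a bilabial nasal — in this inventory, /m/.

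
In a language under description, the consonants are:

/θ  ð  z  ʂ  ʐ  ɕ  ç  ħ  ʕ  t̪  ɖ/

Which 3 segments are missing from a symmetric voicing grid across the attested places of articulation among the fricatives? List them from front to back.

/s/, /ʑ/, /ʝ/

place of articulation  voiceless  voiced  
dental            θ         ð       
alveolar          —         z       
retroflex         ʂ         ʐ       
alveolo-palatal   ɕ         —       
palatal           ç         —       
pharyngeal        ħ         ʕ       
Gaps, from front to back: alveolar lacks voiceless (/s/); alveolo-palatal lacks voiced (/ʑ/); palatal lacks voiced (/ʝ/).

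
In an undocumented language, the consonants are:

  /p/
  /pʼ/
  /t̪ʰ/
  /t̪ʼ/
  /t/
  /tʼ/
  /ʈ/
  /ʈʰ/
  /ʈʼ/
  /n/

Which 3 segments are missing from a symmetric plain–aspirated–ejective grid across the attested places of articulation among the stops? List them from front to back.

bilabial: plain /p/, aspirated —, ejective /pʼ/.
dental: plain —, aspirated /t̪ʰ/, ejective /t̪ʼ/.
alveolar: plain /t/, aspirated —, ejective /tʼ/.
retroflex: plain /ʈ/, aspirated /ʈʰ/, ejective /ʈʼ/.
Gaps, from front to back: bilabial lacks aspirated (/pʰ/); dental lacks plain (/t̪/); alveolar lacks aspirated (/tʰ/).

/pʰ/, /t̪/, /tʰ/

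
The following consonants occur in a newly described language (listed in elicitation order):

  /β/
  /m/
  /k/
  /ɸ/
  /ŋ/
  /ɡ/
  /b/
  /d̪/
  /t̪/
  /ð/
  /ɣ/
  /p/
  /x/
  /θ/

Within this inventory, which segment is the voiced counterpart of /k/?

/k/ is a voiceless velar stop.
The voiced counterpart is a voiced velar stop — in this inventory, /ɡ/.

/ɡ/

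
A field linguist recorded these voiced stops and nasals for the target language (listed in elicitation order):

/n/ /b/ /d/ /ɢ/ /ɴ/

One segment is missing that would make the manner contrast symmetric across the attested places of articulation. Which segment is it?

/m/

Oral stop: /b/ (bilabial), /d/ (alveolar), /ɢ/ (uvular).
Nasal: /n/ (alveolar), /ɴ/ (uvular).
The bilabial row has no nasal member, so the gap is the bilabial nasal /m/.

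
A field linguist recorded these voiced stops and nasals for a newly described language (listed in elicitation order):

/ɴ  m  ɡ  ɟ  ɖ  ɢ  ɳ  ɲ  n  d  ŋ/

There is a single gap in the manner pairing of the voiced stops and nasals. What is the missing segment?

Oral stop: /d/ (alveolar), /ɖ/ (retroflex), /ɟ/ (palatal), /ɡ/ (velar), /ɢ/ (uvular).
Nasal: /m/ (bilabial), /n/ (alveolar), /ɳ/ (retroflex), /ɲ/ (palatal), /ŋ/ (velar), /ɴ/ (uvular).
The bilabial row has no oral stop member, so the gap is the bilabial oral stop /b/.

/b/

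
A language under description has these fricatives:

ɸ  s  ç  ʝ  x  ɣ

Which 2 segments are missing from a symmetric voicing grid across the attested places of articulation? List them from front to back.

/β/, /z/

place of articulation  voiceless  voiced  
bilabial          ɸ         —       
alveolar          s         —       
palatal           ç         ʝ       
velar             x         ɣ       
Gaps, from front to back: bilabial lacks voiced (/β/); alveolar lacks voiced (/z/).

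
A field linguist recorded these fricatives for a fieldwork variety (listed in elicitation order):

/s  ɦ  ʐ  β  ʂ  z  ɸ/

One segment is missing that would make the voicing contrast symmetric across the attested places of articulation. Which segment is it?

place of articulation  voiceless  voiced  
bilabial          ɸ         β       
alveolar          s         z       
retroflex         ʂ         ʐ       
glottal           —         ɦ       
The glottal row has no voiceless member, so the gap is the voiceless glottal fricative /h/.

/h/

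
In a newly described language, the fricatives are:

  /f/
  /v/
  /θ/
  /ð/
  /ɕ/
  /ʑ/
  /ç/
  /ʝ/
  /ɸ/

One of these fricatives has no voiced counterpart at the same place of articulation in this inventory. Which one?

Labiodental: /f/ ~ /v/
Dental: /θ/ ~ /ð/
Alveolo-palatal: /ɕ/ ~ /ʑ/
Palatal: /ç/ ~ /ʝ/
Bilabial: only /ɸ/ (voiceless); no voiced partner.
So /ɸ/ is the unpaired segment.

/ɸ/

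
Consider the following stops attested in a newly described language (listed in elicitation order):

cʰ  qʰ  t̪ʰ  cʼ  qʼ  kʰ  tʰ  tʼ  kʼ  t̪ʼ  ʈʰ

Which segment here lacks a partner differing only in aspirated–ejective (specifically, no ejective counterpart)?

/ʈʰ/

Dental: /t̪ʰ/ ~ /t̪ʼ/
Alveolar: /tʰ/ ~ /tʼ/
Palatal: /cʰ/ ~ /cʼ/
Velar: /kʰ/ ~ /kʼ/
Uvular: /qʰ/ ~ /qʼ/
Retroflex: only /ʈʰ/ (aspirated); no ejective partner.
So /ʈʰ/ is the unpaired segment.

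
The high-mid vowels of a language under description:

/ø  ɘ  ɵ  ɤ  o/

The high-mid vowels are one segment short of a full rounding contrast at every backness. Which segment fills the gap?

/e/

backness          unrounded  rounded 
front             —         ø       
central           ɘ         ɵ       
back              ɤ         o       
The front row has no unrounded member, so the gap is the front unrounded vowel /e/.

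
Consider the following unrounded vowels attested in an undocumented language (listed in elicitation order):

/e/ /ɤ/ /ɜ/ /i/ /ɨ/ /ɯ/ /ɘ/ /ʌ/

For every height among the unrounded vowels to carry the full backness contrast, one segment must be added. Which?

height            front     central   back    
high              i         ɨ         ɯ       
high-mid          e         ɘ         ɤ       
low-mid           —         ɜ         ʌ       
The low-mid row has no front member, so the gap is the low-mid front unrounded vowel /ɛ/.

/ɛ/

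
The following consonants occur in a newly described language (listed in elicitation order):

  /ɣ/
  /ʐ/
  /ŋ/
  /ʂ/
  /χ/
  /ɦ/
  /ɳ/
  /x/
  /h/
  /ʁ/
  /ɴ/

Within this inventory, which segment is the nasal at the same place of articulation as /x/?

/ŋ/

/x/ is a voiceless velar fricative.
The nasal at the same place is a velar nasal — in this inventory, /ŋ/.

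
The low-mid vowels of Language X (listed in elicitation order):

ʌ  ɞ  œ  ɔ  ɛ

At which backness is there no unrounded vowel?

Unrounded: /ɛ/ (front), /ʌ/ (back).
Rounded: /œ/ (front), /ɞ/ (central), /ɔ/ (back).
Every backness has an unrounded member except central, where /ɜ/ would be expected.

central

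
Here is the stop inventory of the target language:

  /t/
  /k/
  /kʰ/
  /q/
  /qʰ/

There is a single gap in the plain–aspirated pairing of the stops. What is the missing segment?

place of articulation  plain     aspirated
alveolar          t         —       
velar             k         kʰ      
uvular            q         qʰ      
The alveolar row has no aspirated member, so the gap is the aspirated alveolar stop /tʰ/.

/tʰ/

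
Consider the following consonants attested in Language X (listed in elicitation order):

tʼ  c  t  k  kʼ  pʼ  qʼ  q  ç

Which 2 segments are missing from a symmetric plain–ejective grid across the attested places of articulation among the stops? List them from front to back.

place of articulation  plain     ejective
bilabial          —         pʼ      
alveolar          t         tʼ      
palatal           c         —       
velar             k         kʼ      
uvular            q         qʼ      
Gaps, from front to back: bilabial lacks plain (/p/); palatal lacks ejective (/cʼ/).

/p/, /cʼ/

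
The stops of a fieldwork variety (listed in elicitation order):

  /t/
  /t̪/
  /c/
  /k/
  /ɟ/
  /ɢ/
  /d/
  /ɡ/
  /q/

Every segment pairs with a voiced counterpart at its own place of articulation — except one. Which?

/t̪/

Alveolar: /t/ ~ /d/
Palatal: /c/ ~ /ɟ/
Velar: /k/ ~ /ɡ/
Uvular: /q/ ~ /ɢ/
Dental: only /t̪/ (voiceless); no voiced partner.
So /t̪/ is the unpaired segment.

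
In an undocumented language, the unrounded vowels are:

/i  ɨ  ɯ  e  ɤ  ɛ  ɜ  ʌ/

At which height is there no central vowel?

high-mid

height            front     central   back    
high              i         ɨ         ɯ       
high-mid          e         —         ɤ       
low-mid           ɛ         ɜ         ʌ       
Every height has a central member except high-mid, where /ɘ/ would be expected.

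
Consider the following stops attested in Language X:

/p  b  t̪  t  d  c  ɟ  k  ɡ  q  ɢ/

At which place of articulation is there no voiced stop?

bilabial: voiceless /p/, voiced /b/.
dental: voiceless /t̪/, voiced —.
alveolar: voiceless /t/, voiced /d/.
palatal: voiceless /c/, voiced /ɟ/.
velar: voiceless /k/, voiced /ɡ/.
uvular: voiceless /q/, voiced /ɢ/.
Every place of articulation has a voiced member except dental, where /d̪/ would be expected.

dental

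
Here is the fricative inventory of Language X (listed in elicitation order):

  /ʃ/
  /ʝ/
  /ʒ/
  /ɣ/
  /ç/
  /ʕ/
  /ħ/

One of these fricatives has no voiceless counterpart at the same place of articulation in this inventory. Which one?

Postalveolar: /ʃ/ ~ /ʒ/
Palatal: /ç/ ~ /ʝ/
Pharyngeal: /ħ/ ~ /ʕ/
Velar: only /ɣ/ (voiced); no voiceless partner.
So /ɣ/ is the unpaired segment.

/ɣ/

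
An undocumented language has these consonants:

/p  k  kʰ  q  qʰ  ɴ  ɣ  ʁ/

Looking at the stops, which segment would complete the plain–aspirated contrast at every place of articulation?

bilabial: plain /p/, aspirated —.
velar: plain /k/, aspirated /kʰ/.
uvular: plain /q/, aspirated /qʰ/.
The bilabial row has no aspirated member, so the gap is the aspirated bilabial stop /pʰ/.

/pʰ/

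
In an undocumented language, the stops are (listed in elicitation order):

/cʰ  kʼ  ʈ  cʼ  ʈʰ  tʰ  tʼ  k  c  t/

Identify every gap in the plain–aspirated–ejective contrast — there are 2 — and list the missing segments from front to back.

/ʈʼ/, /kʰ/

Plain: /t/ (alveolar), /ʈ/ (retroflex), /c/ (palatal), /k/ (velar).
Aspirated: /tʰ/ (alveolar), /ʈʰ/ (retroflex), /cʰ/ (palatal).
Ejective: /tʼ/ (alveolar), /cʼ/ (palatal), /kʼ/ (velar).
Gaps, from front to back: retroflex lacks ejective (/ʈʼ/); velar lacks aspirated (/kʰ/).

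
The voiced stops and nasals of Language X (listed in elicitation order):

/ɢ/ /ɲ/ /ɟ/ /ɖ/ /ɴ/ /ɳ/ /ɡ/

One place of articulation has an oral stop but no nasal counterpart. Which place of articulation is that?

velar

Oral stop: /ɖ/ (retroflex), /ɟ/ (palatal), /ɡ/ (velar), /ɢ/ (uvular).
Nasal: /ɳ/ (retroflex), /ɲ/ (palatal), /ɴ/ (uvular).
Every place of articulation has a nasal member except velar, where /ŋ/ would be expected.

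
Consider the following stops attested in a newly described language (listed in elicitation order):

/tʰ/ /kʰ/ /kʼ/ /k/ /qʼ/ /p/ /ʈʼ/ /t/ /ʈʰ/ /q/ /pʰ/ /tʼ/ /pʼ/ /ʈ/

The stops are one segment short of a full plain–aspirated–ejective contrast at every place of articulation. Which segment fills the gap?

/qʰ/

Plain: /p/ (bilabial), /t/ (alveolar), /ʈ/ (retroflex), /k/ (velar), /q/ (uvular).
Aspirated: /pʰ/ (bilabial), /tʰ/ (alveolar), /ʈʰ/ (retroflex), /kʰ/ (velar).
Ejective: /pʼ/ (bilabial), /tʼ/ (alveolar), /ʈʼ/ (retroflex), /kʼ/ (velar), /qʼ/ (uvular).
The uvular row has no aspirated member, so the gap is the aspirated uvular stop /qʰ/.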